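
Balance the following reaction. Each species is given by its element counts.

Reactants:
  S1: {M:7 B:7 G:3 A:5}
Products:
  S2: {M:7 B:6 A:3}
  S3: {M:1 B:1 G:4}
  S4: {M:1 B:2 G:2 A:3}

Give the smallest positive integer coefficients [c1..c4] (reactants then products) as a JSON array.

M: 6·7 = 42 | 5·7+2·1+5·1 = 42
B: 6·7 = 42 | 5·6+2·1+5·2 = 42
G: 6·3 = 18 | 5·0+2·4+5·2 = 18
A: 6·5 = 30 | 5·3+2·0+5·3 = 30
gcd(6,5,2,5) = 1

Coefficients: [6, 5, 2, 5]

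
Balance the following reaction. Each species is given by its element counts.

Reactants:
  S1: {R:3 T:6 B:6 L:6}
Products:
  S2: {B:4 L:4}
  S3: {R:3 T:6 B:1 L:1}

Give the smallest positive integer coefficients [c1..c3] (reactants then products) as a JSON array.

R: 4·3 = 12 | 5·0+4·3 = 12
T: 4·6 = 24 | 5·0+4·6 = 24
B: 4·6 = 24 | 5·4+4·1 = 24
L: 4·6 = 24 | 5·4+4·1 = 24
gcd(4,5,4) = 1

Coefficients: [4, 5, 4]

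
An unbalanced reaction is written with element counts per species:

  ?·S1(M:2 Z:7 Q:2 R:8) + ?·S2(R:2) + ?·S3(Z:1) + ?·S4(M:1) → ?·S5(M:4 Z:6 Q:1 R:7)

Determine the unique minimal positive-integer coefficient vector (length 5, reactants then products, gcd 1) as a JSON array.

Coefficients: [1, 3, 5, 6, 2]

M: 1·2+3·0+5·0+6·1 = 8 | 2·4 = 8
Z: 1·7+3·0+5·1+6·0 = 12 | 2·6 = 12
Q: 1·2+3·0+5·0+6·0 = 2 | 2·1 = 2
R: 1·8+3·2+5·0+6·0 = 14 | 2·7 = 14
gcd(1,3,5,6,2) = 1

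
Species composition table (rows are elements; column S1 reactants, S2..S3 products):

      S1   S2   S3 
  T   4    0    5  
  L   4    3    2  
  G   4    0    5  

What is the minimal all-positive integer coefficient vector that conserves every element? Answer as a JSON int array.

T: 5·4 = 20 | 4·0+4·5 = 20
L: 5·4 = 20 | 4·3+4·2 = 20
G: 5·4 = 20 | 4·0+4·5 = 20
gcd(5,4,4) = 1

Coefficients: [5, 4, 4]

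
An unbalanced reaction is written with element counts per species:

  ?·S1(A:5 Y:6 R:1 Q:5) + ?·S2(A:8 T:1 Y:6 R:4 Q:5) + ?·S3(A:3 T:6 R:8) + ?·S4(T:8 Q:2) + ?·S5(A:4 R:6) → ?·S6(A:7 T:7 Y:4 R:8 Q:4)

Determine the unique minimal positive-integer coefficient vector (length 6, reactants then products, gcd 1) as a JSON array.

Coefficients: [2, 2, 4, 2, 1, 6]

A: 2·5+2·8+4·3+2·0+1·4 = 42 | 6·7 = 42
T: 2·0+2·1+4·6+2·8+1·0 = 42 | 6·7 = 42
Y: 2·6+2·6+4·0+2·0+1·0 = 24 | 6·4 = 24
R: 2·1+2·4+4·8+2·0+1·6 = 48 | 6·8 = 48
Q: 2·5+2·5+4·0+2·2+1·0 = 24 | 6·4 = 24
gcd(2,2,4,2,1,6) = 1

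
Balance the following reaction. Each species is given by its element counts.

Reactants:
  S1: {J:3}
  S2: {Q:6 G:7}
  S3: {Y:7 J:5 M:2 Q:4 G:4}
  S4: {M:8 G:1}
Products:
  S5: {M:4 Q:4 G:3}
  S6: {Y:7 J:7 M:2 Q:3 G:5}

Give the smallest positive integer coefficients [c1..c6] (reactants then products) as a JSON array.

Y: 4·0+3·0+6·7+3·0 = 42 | 6·0+6·7 = 42
J: 4·3+3·0+6·5+3·0 = 42 | 6·0+6·7 = 42
M: 4·0+3·0+6·2+3·8 = 36 | 6·4+6·2 = 36
Q: 4·0+3·6+6·4+3·0 = 42 | 6·4+6·3 = 42
G: 4·0+3·7+6·4+3·1 = 48 | 6·3+6·5 = 48
gcd(4,3,6,3,6,6) = 1

Coefficients: [4, 3, 6, 3, 6, 6]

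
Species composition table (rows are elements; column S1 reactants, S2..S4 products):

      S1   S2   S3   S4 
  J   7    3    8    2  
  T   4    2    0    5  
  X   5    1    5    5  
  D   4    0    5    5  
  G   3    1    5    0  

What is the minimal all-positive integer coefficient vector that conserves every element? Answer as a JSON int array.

Coefficients: [5, 5, 2, 2]

J: 5·7 = 35 | 5·3+2·8+2·2 = 35
T: 5·4 = 20 | 5·2+2·0+2·5 = 20
X: 5·5 = 25 | 5·1+2·5+2·5 = 25
D: 5·4 = 20 | 5·0+2·5+2·5 = 20
G: 5·3 = 15 | 5·1+2·5+2·0 = 15
gcd(5,5,2,2) = 1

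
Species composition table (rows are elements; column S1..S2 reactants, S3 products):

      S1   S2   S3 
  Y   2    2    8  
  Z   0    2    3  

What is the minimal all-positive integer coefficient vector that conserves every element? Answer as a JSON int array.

Coefficients: [5, 3, 2]

Y: 5·2+3·2 = 16 | 2·8 = 16
Z: 5·0+3·2 = 6 | 2·3 = 6
gcd(5,3,2) = 1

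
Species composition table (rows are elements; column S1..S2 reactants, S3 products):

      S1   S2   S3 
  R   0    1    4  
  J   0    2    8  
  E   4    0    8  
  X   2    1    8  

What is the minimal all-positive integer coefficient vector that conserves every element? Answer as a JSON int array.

Coefficients: [2, 4, 1]

R: 2·0+4·1 = 4 | 1·4 = 4
J: 2·0+4·2 = 8 | 1·8 = 8
E: 2·4+4·0 = 8 | 1·8 = 8
X: 2·2+4·1 = 8 | 1·8 = 8
gcd(2,4,1) = 1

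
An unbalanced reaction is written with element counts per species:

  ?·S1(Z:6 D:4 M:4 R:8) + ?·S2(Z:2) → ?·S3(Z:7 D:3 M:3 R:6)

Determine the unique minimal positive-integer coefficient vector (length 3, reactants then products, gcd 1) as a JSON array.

Z: 3·6+5·2 = 28 | 4·7 = 28
D: 3·4+5·0 = 12 | 4·3 = 12
M: 3·4+5·0 = 12 | 4·3 = 12
R: 3·8+5·0 = 24 | 4·6 = 24
gcd(3,5,4) = 1

Coefficients: [3, 5, 4]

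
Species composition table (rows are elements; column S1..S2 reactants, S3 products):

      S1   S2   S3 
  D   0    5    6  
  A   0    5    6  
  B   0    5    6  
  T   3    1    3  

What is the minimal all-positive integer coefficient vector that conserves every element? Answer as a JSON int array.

D: 3·0+6·5 = 30 | 5·6 = 30
A: 3·0+6·5 = 30 | 5·6 = 30
B: 3·0+6·5 = 30 | 5·6 = 30
T: 3·3+6·1 = 15 | 5·3 = 15
gcd(3,6,5) = 1

Coefficients: [3, 6, 5]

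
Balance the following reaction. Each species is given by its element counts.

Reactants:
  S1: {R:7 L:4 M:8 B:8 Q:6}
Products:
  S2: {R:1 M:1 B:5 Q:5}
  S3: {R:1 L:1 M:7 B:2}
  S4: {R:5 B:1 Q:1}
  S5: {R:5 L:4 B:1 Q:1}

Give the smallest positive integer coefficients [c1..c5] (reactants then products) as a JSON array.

R: 4·7 = 28 | 4·1+4·1+1·5+3·5 = 28
L: 4·4 = 16 | 4·0+4·1+1·0+3·4 = 16
M: 4·8 = 32 | 4·1+4·7+1·0+3·0 = 32
B: 4·8 = 32 | 4·5+4·2+1·1+3·1 = 32
Q: 4·6 = 24 | 4·5+4·0+1·1+3·1 = 24
gcd(4,4,4,1,3) = 1

Coefficients: [4, 4, 4, 1, 3]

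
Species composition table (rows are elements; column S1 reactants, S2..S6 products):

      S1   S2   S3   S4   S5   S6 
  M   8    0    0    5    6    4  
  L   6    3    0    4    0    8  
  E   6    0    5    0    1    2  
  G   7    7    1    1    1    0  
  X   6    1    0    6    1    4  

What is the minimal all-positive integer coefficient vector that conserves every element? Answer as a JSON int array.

M: 6·8 = 48 | 4·0+6·0+4·5+4·6+1·4 = 48
L: 6·6 = 36 | 4·3+6·0+4·4+4·0+1·8 = 36
E: 6·6 = 36 | 4·0+6·5+4·0+4·1+1·2 = 36
G: 6·7 = 42 | 4·7+6·1+4·1+4·1+1·0 = 42
X: 6·6 = 36 | 4·1+6·0+4·6+4·1+1·4 = 36
gcd(6,4,6,4,4,1) = 1

Coefficients: [6, 4, 6, 4, 4, 1]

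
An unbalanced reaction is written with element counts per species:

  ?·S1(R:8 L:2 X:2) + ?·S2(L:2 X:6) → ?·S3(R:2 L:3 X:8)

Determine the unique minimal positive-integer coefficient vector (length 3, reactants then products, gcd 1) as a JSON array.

R: 1·8+5·0 = 8 | 4·2 = 8
L: 1·2+5·2 = 12 | 4·3 = 12
X: 1·2+5·6 = 32 | 4·8 = 32
gcd(1,5,4) = 1

Coefficients: [1, 5, 4]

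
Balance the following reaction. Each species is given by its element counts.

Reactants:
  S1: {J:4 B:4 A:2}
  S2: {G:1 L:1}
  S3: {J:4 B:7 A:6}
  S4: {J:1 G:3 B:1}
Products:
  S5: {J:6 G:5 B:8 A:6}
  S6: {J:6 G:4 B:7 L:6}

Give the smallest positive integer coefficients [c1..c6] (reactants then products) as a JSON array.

Coefficients: [3, 6, 3, 6, 4, 1]

J: 3·4+6·0+3·4+6·1 = 30 | 4·6+1·6 = 30
G: 3·0+6·1+3·0+6·3 = 24 | 4·5+1·4 = 24
B: 3·4+6·0+3·7+6·1 = 39 | 4·8+1·7 = 39
L: 3·0+6·1+3·0+6·0 = 6 | 4·0+1·6 = 6
A: 3·2+6·0+3·6+6·0 = 24 | 4·6+1·0 = 24
gcd(3,6,3,6,4,1) = 1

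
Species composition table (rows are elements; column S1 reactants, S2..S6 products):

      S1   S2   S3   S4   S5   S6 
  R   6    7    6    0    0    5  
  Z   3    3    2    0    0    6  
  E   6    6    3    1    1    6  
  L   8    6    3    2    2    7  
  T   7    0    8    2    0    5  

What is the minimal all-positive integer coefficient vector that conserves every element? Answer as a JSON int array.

Coefficients: [5, 1, 3, 3, 6, 1]

R: 5·6 = 30 | 1·7+3·6+3·0+6·0+1·5 = 30
Z: 5·3 = 15 | 1·3+3·2+3·0+6·0+1·6 = 15
E: 5·6 = 30 | 1·6+3·3+3·1+6·1+1·6 = 30
L: 5·8 = 40 | 1·6+3·3+3·2+6·2+1·7 = 40
T: 5·7 = 35 | 1·0+3·8+3·2+6·0+1·5 = 35
gcd(5,1,3,3,6,1) = 1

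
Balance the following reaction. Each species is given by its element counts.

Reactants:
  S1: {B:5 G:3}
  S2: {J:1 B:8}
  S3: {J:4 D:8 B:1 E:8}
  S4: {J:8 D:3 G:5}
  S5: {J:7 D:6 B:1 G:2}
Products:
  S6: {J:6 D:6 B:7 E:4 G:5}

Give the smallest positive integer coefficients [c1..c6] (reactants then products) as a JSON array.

Coefficients: [6, 1, 3, 2, 1, 6]

J: 6·0+1·1+3·4+2·8+1·7 = 36 | 6·6 = 36
D: 6·0+1·0+3·8+2·3+1·6 = 36 | 6·6 = 36
B: 6·5+1·8+3·1+2·0+1·1 = 42 | 6·7 = 42
E: 6·0+1·0+3·8+2·0+1·0 = 24 | 6·4 = 24
G: 6·3+1·0+3·0+2·5+1·2 = 30 | 6·5 = 30
gcd(6,1,3,2,1,6) = 1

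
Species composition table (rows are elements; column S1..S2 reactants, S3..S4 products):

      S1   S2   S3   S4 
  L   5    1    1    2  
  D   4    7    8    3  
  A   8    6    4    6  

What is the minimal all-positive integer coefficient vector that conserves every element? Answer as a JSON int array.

Coefficients: [1, 3, 2, 3]

L: 1·5+3·1 = 8 | 2·1+3·2 = 8
D: 1·4+3·7 = 25 | 2·8+3·3 = 25
A: 1·8+3·6 = 26 | 2·4+3·6 = 26
gcd(1,3,2,3) = 1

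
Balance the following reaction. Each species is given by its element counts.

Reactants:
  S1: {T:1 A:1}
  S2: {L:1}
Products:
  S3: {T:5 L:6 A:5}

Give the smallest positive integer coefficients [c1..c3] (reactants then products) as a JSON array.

Coefficients: [5, 6, 1]

T: 5·1+6·0 = 5 | 1·5 = 5
L: 5·0+6·1 = 6 | 1·6 = 6
A: 5·1+6·0 = 5 | 1·5 = 5
gcd(5,6,1) = 1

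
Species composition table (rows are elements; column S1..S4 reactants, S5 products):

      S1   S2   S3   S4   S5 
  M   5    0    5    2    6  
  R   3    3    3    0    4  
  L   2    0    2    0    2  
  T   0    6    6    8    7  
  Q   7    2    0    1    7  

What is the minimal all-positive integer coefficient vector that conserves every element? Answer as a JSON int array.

M: 5·5+2·0+1·5+3·2 = 36 | 6·6 = 36
R: 5·3+2·3+1·3+3·0 = 24 | 6·4 = 24
L: 5·2+2·0+1·2+3·0 = 12 | 6·2 = 12
T: 5·0+2·6+1·6+3·8 = 42 | 6·7 = 42
Q: 5·7+2·2+1·0+3·1 = 42 | 6·7 = 42
gcd(5,2,1,3,6) = 1

Coefficients: [5, 2, 1, 3, 6]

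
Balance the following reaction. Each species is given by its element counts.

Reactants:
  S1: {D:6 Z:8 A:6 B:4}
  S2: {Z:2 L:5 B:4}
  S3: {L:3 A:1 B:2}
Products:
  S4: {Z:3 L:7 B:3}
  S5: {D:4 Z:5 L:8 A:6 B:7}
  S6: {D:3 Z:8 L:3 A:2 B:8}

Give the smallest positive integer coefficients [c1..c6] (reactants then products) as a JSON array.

D: 3·6+5·0+4·0 = 18 | 1·0+3·4+2·3 = 18
Z: 3·8+5·2+4·0 = 34 | 1·3+3·5+2·8 = 34
L: 3·0+5·5+4·3 = 37 | 1·7+3·8+2·3 = 37
A: 3·6+5·0+4·1 = 22 | 1·0+3·6+2·2 = 22
B: 3·4+5·4+4·2 = 40 | 1·3+3·7+2·8 = 40
gcd(3,5,4,1,3,2) = 1

Coefficients: [3, 5, 4, 1, 3, 2]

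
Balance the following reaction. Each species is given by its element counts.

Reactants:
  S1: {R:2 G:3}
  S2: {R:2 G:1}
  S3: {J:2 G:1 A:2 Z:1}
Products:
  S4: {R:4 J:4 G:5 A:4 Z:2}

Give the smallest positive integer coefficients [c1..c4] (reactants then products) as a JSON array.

Coefficients: [1, 3, 4, 2]

R: 1·2+3·2+4·0 = 8 | 2·4 = 8
J: 1·0+3·0+4·2 = 8 | 2·4 = 8
G: 1·3+3·1+4·1 = 10 | 2·5 = 10
A: 1·0+3·0+4·2 = 8 | 2·4 = 8
Z: 1·0+3·0+4·1 = 4 | 2·2 = 4
gcd(1,3,4,2) = 1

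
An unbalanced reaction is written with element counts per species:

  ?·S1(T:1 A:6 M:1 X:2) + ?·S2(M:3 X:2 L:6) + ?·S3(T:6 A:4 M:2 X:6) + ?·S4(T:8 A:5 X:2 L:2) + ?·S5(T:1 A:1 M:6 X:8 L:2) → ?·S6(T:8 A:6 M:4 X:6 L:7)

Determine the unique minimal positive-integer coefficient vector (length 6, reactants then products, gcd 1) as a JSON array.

Coefficients: [1, 5, 1, 5, 1, 6]

T: 1·1+5·0+1·6+5·8+1·1 = 48 | 6·8 = 48
A: 1·6+5·0+1·4+5·5+1·1 = 36 | 6·6 = 36
M: 1·1+5·3+1·2+5·0+1·6 = 24 | 6·4 = 24
X: 1·2+5·2+1·6+5·2+1·8 = 36 | 6·6 = 36
L: 1·0+5·6+1·0+5·2+1·2 = 42 | 6·7 = 42
gcd(1,5,1,5,1,6) = 1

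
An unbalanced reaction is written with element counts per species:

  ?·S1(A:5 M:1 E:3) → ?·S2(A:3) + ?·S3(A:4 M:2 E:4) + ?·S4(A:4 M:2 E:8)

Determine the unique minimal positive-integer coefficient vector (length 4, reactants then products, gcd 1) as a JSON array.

Coefficients: [4, 4, 1, 1]

A: 4·5 = 20 | 4·3+1·4+1·4 = 20
M: 4·1 = 4 | 4·0+1·2+1·2 = 4
E: 4·3 = 12 | 4·0+1·4+1·8 = 12
gcd(4,4,1,1) = 1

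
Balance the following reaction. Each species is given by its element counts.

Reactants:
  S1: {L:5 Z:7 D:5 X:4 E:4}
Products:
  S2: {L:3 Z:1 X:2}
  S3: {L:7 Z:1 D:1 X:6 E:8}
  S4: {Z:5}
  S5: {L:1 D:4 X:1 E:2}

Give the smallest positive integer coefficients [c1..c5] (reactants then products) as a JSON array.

Coefficients: [5, 4, 1, 6, 6]

L: 5·5 = 25 | 4·3+1·7+6·0+6·1 = 25
Z: 5·7 = 35 | 4·1+1·1+6·5+6·0 = 35
D: 5·5 = 25 | 4·0+1·1+6·0+6·4 = 25
X: 5·4 = 20 | 4·2+1·6+6·0+6·1 = 20
E: 5·4 = 20 | 4·0+1·8+6·0+6·2 = 20
gcd(5,4,1,6,6) = 1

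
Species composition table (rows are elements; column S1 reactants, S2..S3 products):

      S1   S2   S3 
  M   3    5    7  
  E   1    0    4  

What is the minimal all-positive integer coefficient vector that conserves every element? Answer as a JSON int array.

M: 4·3 = 12 | 1·5+1·7 = 12
E: 4·1 = 4 | 1·0+1·4 = 4
gcd(4,1,1) = 1

Coefficients: [4, 1, 1]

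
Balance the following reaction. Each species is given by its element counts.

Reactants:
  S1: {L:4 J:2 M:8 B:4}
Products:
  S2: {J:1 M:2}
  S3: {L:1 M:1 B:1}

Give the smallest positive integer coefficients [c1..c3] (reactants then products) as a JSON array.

Coefficients: [1, 2, 4]

L: 1·4 = 4 | 2·0+4·1 = 4
J: 1·2 = 2 | 2·1+4·0 = 2
M: 1·8 = 8 | 2·2+4·1 = 8
B: 1·4 = 4 | 2·0+4·1 = 4
gcd(1,2,4) = 1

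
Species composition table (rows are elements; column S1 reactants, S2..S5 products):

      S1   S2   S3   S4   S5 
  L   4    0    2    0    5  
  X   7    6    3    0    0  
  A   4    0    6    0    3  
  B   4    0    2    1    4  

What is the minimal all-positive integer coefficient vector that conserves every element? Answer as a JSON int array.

L: 3·4 = 12 | 3·0+1·2+2·0+2·5 = 12
X: 3·7 = 21 | 3·6+1·3+2·0+2·0 = 21
A: 3·4 = 12 | 3·0+1·6+2·0+2·3 = 12
B: 3·4 = 12 | 3·0+1·2+2·1+2·4 = 12
gcd(3,3,1,2,2) = 1

Coefficients: [3, 3, 1, 2, 2]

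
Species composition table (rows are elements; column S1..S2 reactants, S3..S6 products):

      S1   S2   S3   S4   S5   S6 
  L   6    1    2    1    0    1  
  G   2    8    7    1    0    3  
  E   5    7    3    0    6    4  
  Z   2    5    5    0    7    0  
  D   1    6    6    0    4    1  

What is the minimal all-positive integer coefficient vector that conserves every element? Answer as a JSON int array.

Coefficients: [2, 5, 3, 5, 2, 6]

L: 2·6+5·1 = 17 | 3·2+5·1+2·0+6·1 = 17
G: 2·2+5·8 = 44 | 3·7+5·1+2·0+6·3 = 44
E: 2·5+5·7 = 45 | 3·3+5·0+2·6+6·4 = 45
Z: 2·2+5·5 = 29 | 3·5+5·0+2·7+6·0 = 29
D: 2·1+5·6 = 32 | 3·6+5·0+2·4+6·1 = 32
gcd(2,5,3,5,2,6) = 1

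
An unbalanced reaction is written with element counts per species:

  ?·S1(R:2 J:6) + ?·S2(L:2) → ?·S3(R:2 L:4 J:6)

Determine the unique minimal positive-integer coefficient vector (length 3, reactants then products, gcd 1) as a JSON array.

R: 1·2+2·0 = 2 | 1·2 = 2
L: 1·0+2·2 = 4 | 1·4 = 4
J: 1·6+2·0 = 6 | 1·6 = 6
gcd(1,2,1) = 1

Coefficients: [1, 2, 1]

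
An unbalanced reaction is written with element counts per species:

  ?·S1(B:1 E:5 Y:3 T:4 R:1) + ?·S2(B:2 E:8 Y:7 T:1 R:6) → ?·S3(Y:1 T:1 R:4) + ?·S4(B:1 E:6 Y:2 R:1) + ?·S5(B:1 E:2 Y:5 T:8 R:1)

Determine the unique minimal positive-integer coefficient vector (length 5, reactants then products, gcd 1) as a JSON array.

B: 4·1+1·2 = 6 | 1·0+4·1+2·1 = 6
E: 4·5+1·8 = 28 | 1·0+4·6+2·2 = 28
Y: 4·3+1·7 = 19 | 1·1+4·2+2·5 = 19
T: 4·4+1·1 = 17 | 1·1+4·0+2·8 = 17
R: 4·1+1·6 = 10 | 1·4+4·1+2·1 = 10
gcd(4,1,1,4,2) = 1

Coefficients: [4, 1, 1, 4, 2]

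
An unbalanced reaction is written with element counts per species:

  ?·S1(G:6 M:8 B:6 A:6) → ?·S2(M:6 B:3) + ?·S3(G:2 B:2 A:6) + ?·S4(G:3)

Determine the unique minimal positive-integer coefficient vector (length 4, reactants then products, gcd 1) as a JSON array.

Coefficients: [3, 4, 3, 4]

G: 3·6 = 18 | 4·0+3·2+4·3 = 18
M: 3·8 = 24 | 4·6+3·0+4·0 = 24
B: 3·6 = 18 | 4·3+3·2+4·0 = 18
A: 3·6 = 18 | 4·0+3·6+4·0 = 18
gcd(3,4,3,4) = 1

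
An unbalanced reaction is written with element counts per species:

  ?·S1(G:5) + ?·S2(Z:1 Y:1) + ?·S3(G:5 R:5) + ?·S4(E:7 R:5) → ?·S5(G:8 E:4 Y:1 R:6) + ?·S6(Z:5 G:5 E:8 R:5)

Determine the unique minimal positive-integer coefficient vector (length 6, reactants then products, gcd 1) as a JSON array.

Coefficients: [6, 5, 3, 4, 5, 1]

Z: 6·0+5·1+3·0+4·0 = 5 | 5·0+1·5 = 5
G: 6·5+5·0+3·5+4·0 = 45 | 5·8+1·5 = 45
E: 6·0+5·0+3·0+4·7 = 28 | 5·4+1·8 = 28
Y: 6·0+5·1+3·0+4·0 = 5 | 5·1+1·0 = 5
R: 6·0+5·0+3·5+4·5 = 35 | 5·6+1·5 = 35
gcd(6,5,3,4,5,1) = 1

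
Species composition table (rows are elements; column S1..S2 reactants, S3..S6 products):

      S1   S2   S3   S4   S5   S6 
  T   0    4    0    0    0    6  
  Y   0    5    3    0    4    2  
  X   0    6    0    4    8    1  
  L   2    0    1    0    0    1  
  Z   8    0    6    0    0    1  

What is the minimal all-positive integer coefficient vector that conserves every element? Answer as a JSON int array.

Coefficients: [5, 6, 6, 6, 1, 4]

T: 5·0+6·4 = 24 | 6·0+6·0+1·0+4·6 = 24
Y: 5·0+6·5 = 30 | 6·3+6·0+1·4+4·2 = 30
X: 5·0+6·6 = 36 | 6·0+6·4+1·8+4·1 = 36
L: 5·2+6·0 = 10 | 6·1+6·0+1·0+4·1 = 10
Z: 5·8+6·0 = 40 | 6·6+6·0+1·0+4·1 = 40
gcd(5,6,6,6,1,4) = 1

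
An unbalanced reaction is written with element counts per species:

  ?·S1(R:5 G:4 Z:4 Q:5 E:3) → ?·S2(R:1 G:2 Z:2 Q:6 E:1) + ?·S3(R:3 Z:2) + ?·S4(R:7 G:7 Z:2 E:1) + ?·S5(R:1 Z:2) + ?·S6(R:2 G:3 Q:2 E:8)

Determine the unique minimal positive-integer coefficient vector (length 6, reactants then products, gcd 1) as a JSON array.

R: 4·5 = 20 | 3·1+2·3+1·7+2·1+1·2 = 20
G: 4·4 = 16 | 3·2+2·0+1·7+2·0+1·3 = 16
Z: 4·4 = 16 | 3·2+2·2+1·2+2·2+1·0 = 16
Q: 4·5 = 20 | 3·6+2·0+1·0+2·0+1·2 = 20
E: 4·3 = 12 | 3·1+2·0+1·1+2·0+1·8 = 12
gcd(4,3,2,1,2,1) = 1

Coefficients: [4, 3, 2, 1, 2, 1]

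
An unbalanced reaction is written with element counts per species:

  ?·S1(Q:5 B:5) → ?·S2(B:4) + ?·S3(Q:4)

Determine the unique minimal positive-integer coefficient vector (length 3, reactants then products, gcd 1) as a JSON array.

Coefficients: [4, 5, 5]

Q: 4·5 = 20 | 5·0+5·4 = 20
B: 4·5 = 20 | 5·4+5·0 = 20
gcd(4,5,5) = 1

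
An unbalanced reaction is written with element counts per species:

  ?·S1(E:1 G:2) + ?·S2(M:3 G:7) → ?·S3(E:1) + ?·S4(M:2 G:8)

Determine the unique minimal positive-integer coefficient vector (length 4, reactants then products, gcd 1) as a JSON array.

M: 5·0+2·3 = 6 | 5·0+3·2 = 6
E: 5·1+2·0 = 5 | 5·1+3·0 = 5
G: 5·2+2·7 = 24 | 5·0+3·8 = 24
gcd(5,2,5,3) = 1

Coefficients: [5, 2, 5, 3]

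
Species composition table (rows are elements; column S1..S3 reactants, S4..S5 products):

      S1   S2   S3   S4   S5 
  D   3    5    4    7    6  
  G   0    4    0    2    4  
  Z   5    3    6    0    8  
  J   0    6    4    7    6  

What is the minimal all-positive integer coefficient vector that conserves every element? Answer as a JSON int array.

D: 2·3+6·5+2·4 = 44 | 2·7+5·6 = 44
G: 2·0+6·4+2·0 = 24 | 2·2+5·4 = 24
Z: 2·5+6·3+2·6 = 40 | 2·0+5·8 = 40
J: 2·0+6·6+2·4 = 44 | 2·7+5·6 = 44
gcd(2,6,2,2,5) = 1

Coefficients: [2, 6, 2, 2, 5]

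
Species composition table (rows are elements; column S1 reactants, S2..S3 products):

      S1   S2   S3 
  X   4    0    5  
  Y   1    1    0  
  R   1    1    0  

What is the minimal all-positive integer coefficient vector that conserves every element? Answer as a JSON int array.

X: 5·4 = 20 | 5·0+4·5 = 20
Y: 5·1 = 5 | 5·1+4·0 = 5
R: 5·1 = 5 | 5·1+4·0 = 5
gcd(5,5,4) = 1

Coefficients: [5, 5, 4]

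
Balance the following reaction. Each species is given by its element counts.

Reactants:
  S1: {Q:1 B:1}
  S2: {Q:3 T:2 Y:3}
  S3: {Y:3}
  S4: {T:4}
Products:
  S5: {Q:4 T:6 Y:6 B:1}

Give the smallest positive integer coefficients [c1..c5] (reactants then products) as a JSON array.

Q: 1·1+1·3+1·0+1·0 = 4 | 1·4 = 4
T: 1·0+1·2+1·0+1·4 = 6 | 1·6 = 6
Y: 1·0+1·3+1·3+1·0 = 6 | 1·6 = 6
B: 1·1+1·0+1·0+1·0 = 1 | 1·1 = 1
gcd(1,1,1,1,1) = 1

Coefficients: [1, 1, 1, 1, 1]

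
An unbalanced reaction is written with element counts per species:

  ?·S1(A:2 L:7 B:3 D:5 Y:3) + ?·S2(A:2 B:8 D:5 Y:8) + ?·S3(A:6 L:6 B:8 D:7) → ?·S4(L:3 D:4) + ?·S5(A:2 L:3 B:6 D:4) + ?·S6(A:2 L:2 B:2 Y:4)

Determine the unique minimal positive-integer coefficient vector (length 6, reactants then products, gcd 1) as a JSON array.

Coefficients: [4, 1, 1, 5, 3, 5]

A: 4·2+1·2+1·6 = 16 | 5·0+3·2+5·2 = 16
L: 4·7+1·0+1·6 = 34 | 5·3+3·3+5·2 = 34
B: 4·3+1·8+1·8 = 28 | 5·0+3·6+5·2 = 28
D: 4·5+1·5+1·7 = 32 | 5·4+3·4+5·0 = 32
Y: 4·3+1·8+1·0 = 20 | 5·0+3·0+5·4 = 20
gcd(4,1,1,5,3,5) = 1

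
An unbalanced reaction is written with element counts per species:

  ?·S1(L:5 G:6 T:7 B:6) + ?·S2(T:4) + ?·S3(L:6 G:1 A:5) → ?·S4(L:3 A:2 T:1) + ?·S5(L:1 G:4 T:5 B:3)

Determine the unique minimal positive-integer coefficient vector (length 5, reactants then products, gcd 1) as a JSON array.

L: 1·5+2·0+2·6 = 17 | 5·3+2·1 = 17
G: 1·6+2·0+2·1 = 8 | 5·0+2·4 = 8
A: 1·0+2·0+2·5 = 10 | 5·2+2·0 = 10
T: 1·7+2·4+2·0 = 15 | 5·1+2·5 = 15
B: 1·6+2·0+2·0 = 6 | 5·0+2·3 = 6
gcd(1,2,2,5,2) = 1

Coefficients: [1, 2, 2, 5, 2]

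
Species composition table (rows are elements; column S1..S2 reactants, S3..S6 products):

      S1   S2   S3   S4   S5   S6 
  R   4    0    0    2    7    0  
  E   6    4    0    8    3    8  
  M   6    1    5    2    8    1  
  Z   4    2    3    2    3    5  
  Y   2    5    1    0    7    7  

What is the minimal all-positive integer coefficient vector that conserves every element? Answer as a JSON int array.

R: 5·4+4·0 = 20 | 2·0+3·2+2·7+2·0 = 20
E: 5·6+4·4 = 46 | 2·0+3·8+2·3+2·8 = 46
M: 5·6+4·1 = 34 | 2·5+3·2+2·8+2·1 = 34
Z: 5·4+4·2 = 28 | 2·3+3·2+2·3+2·5 = 28
Y: 5·2+4·5 = 30 | 2·1+3·0+2·7+2·7 = 30
gcd(5,4,2,3,2,2) = 1

Coefficients: [5, 4, 2, 3, 2, 2]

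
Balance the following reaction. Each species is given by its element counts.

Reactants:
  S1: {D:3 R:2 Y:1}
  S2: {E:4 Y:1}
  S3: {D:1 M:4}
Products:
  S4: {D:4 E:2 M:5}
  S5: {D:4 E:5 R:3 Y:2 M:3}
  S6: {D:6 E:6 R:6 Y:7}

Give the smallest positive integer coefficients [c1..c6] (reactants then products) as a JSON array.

D: 6·3+5·0+4·1 = 22 | 2·4+2·4+1·6 = 22
E: 6·0+5·4+4·0 = 20 | 2·2+2·5+1·6 = 20
R: 6·2+5·0+4·0 = 12 | 2·0+2·3+1·6 = 12
Y: 6·1+5·1+4·0 = 11 | 2·0+2·2+1·7 = 11
M: 6·0+5·0+4·4 = 16 | 2·5+2·3+1·0 = 16
gcd(6,5,4,2,2,1) = 1

Coefficients: [6, 5, 4, 2, 2, 1]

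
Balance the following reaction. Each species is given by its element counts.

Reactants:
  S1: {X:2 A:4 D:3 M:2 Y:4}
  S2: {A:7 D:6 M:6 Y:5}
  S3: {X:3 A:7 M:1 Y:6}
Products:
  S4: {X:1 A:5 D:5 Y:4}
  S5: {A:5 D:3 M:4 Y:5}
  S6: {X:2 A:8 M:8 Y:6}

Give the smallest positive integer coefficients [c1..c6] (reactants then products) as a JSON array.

X: 1·2+5·0+4·3 = 14 | 6·1+1·0+4·2 = 14
A: 1·4+5·7+4·7 = 67 | 6·5+1·5+4·8 = 67
D: 1·3+5·6+4·0 = 33 | 6·5+1·3+4·0 = 33
M: 1·2+5·6+4·1 = 36 | 6·0+1·4+4·8 = 36
Y: 1·4+5·5+4·6 = 53 | 6·4+1·5+4·6 = 53
gcd(1,5,4,6,1,4) = 1

Coefficients: [1, 5, 4, 6, 1, 4]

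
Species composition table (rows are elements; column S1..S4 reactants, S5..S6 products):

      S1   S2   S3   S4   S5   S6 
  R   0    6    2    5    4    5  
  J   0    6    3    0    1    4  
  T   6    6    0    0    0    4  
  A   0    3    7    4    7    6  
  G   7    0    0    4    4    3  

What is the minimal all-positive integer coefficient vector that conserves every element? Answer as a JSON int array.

Coefficients: [2, 2, 5, 4, 3, 6]

R: 2·0+2·6+5·2+4·5 = 42 | 3·4+6·5 = 42
J: 2·0+2·6+5·3+4·0 = 27 | 3·1+6·4 = 27
T: 2·6+2·6+5·0+4·0 = 24 | 3·0+6·4 = 24
A: 2·0+2·3+5·7+4·4 = 57 | 3·7+6·6 = 57
G: 2·7+2·0+5·0+4·4 = 30 | 3·4+6·3 = 30
gcd(2,2,5,4,3,6) = 1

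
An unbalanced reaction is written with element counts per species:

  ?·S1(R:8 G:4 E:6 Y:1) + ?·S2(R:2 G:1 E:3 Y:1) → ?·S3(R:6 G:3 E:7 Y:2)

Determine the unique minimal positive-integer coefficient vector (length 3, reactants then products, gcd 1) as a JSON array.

Coefficients: [1, 5, 3]

R: 1·8+5·2 = 18 | 3·6 = 18
G: 1·4+5·1 = 9 | 3·3 = 9
E: 1·6+5·3 = 21 | 3·7 = 21
Y: 1·1+5·1 = 6 | 3·2 = 6
gcd(1,5,3) = 1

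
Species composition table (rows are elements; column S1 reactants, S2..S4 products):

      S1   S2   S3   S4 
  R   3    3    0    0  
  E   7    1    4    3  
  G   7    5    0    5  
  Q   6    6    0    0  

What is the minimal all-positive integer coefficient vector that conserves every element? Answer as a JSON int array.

Coefficients: [5, 5, 6, 2]

R: 5·3 = 15 | 5·3+6·0+2·0 = 15
E: 5·7 = 35 | 5·1+6·4+2·3 = 35
G: 5·7 = 35 | 5·5+6·0+2·5 = 35
Q: 5·6 = 30 | 5·6+6·0+2·0 = 30
gcd(5,5,6,2) = 1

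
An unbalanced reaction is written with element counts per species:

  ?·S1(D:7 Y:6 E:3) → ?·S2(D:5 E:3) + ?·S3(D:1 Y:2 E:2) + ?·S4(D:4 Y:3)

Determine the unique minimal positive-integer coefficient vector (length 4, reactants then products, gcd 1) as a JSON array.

D: 5·7 = 35 | 1·5+6·1+6·4 = 35
Y: 5·6 = 30 | 1·0+6·2+6·3 = 30
E: 5·3 = 15 | 1·3+6·2+6·0 = 15
gcd(5,1,6,6) = 1

Coefficients: [5, 1, 6, 6]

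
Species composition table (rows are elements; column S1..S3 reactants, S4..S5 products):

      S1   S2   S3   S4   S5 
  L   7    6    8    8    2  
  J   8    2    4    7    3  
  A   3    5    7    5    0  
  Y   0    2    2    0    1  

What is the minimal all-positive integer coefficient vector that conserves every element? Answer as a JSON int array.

L: 6·7+1·6+1·8 = 56 | 6·8+4·2 = 56
J: 6·8+1·2+1·4 = 54 | 6·7+4·3 = 54
A: 6·3+1·5+1·7 = 30 | 6·5+4·0 = 30
Y: 6·0+1·2+1·2 = 4 | 6·0+4·1 = 4
gcd(6,1,1,6,4) = 1

Coefficients: [6, 1, 1, 6, 4]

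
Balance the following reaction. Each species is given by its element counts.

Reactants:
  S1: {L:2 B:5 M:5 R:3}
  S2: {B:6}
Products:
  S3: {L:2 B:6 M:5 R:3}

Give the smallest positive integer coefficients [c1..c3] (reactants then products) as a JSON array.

L: 6·2+1·0 = 12 | 6·2 = 12
B: 6·5+1·6 = 36 | 6·6 = 36
M: 6·5+1·0 = 30 | 6·5 = 30
R: 6·3+1·0 = 18 | 6·3 = 18
gcd(6,1,6) = 1

Coefficients: [6, 1, 6]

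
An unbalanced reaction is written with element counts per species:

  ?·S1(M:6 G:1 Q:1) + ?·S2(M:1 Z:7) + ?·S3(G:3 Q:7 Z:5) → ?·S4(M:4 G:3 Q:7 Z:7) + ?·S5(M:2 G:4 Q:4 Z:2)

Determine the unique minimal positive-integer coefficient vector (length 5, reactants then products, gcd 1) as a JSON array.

Coefficients: [4, 2, 6, 6, 1]

M: 4·6+2·1+6·0 = 26 | 6·4+1·2 = 26
G: 4·1+2·0+6·3 = 22 | 6·3+1·4 = 22
Q: 4·1+2·0+6·7 = 46 | 6·7+1·4 = 46
Z: 4·0+2·7+6·5 = 44 | 6·7+1·2 = 44
gcd(4,2,6,6,1) = 1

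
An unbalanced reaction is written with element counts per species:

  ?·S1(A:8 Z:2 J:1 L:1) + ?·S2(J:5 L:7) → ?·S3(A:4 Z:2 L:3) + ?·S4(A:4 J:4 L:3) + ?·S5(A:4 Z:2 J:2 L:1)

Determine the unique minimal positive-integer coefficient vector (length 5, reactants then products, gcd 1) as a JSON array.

Coefficients: [6, 4, 5, 6, 1]

A: 6·8+4·0 = 48 | 5·4+6·4+1·4 = 48
Z: 6·2+4·0 = 12 | 5·2+6·0+1·2 = 12
J: 6·1+4·5 = 26 | 5·0+6·4+1·2 = 26
L: 6·1+4·7 = 34 | 5·3+6·3+1·1 = 34
gcd(6,4,5,6,1) = 1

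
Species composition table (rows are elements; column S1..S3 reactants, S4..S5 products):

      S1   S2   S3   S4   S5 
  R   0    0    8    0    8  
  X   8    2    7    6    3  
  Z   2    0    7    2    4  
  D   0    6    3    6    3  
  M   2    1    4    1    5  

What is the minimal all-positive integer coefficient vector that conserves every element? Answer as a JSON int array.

R: 1·0+4·0+2·8 = 16 | 4·0+2·8 = 16
X: 1·8+4·2+2·7 = 30 | 4·6+2·3 = 30
Z: 1·2+4·0+2·7 = 16 | 4·2+2·4 = 16
D: 1·0+4·6+2·3 = 30 | 4·6+2·3 = 30
M: 1·2+4·1+2·4 = 14 | 4·1+2·5 = 14
gcd(1,4,2,4,2) = 1

Coefficients: [1, 4, 2, 4, 2]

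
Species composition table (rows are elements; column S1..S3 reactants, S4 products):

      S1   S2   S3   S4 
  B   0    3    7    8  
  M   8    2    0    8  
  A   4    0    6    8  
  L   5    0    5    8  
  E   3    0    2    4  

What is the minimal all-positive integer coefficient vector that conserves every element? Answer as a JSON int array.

Coefficients: [4, 4, 4, 5]

B: 4·0+4·3+4·7 = 40 | 5·8 = 40
M: 4·8+4·2+4·0 = 40 | 5·8 = 40
A: 4·4+4·0+4·6 = 40 | 5·8 = 40
L: 4·5+4·0+4·5 = 40 | 5·8 = 40
E: 4·3+4·0+4·2 = 20 | 5·4 = 20
gcd(4,4,4,5) = 1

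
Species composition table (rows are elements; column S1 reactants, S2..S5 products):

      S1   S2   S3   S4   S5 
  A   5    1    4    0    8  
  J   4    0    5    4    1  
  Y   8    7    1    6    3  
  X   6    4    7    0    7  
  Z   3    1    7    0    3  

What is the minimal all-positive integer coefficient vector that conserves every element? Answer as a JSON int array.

A: 6·5 = 30 | 2·1+1·4+4·0+3·8 = 30
J: 6·4 = 24 | 2·0+1·5+4·4+3·1 = 24
Y: 6·8 = 48 | 2·7+1·1+4·6+3·3 = 48
X: 6·6 = 36 | 2·4+1·7+4·0+3·7 = 36
Z: 6·3 = 18 | 2·1+1·7+4·0+3·3 = 18
gcd(6,2,1,4,3) = 1

Coefficients: [6, 2, 1, 4, 3]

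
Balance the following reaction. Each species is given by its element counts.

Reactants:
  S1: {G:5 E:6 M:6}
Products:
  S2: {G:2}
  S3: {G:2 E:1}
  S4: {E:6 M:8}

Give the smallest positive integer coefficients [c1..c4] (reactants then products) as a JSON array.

G: 4·5 = 20 | 4·2+6·2+3·0 = 20
E: 4·6 = 24 | 4·0+6·1+3·6 = 24
M: 4·6 = 24 | 4·0+6·0+3·8 = 24
gcd(4,4,6,3) = 1

Coefficients: [4, 4, 6, 3]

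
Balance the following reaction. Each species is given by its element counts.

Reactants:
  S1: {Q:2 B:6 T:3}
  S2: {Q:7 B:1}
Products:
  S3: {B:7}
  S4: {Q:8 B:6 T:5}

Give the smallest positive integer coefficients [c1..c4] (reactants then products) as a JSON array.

Coefficients: [5, 2, 2, 3]

Q: 5·2+2·7 = 24 | 2·0+3·8 = 24
B: 5·6+2·1 = 32 | 2·7+3·6 = 32
T: 5·3+2·0 = 15 | 2·0+3·5 = 15
gcd(5,2,2,3) = 1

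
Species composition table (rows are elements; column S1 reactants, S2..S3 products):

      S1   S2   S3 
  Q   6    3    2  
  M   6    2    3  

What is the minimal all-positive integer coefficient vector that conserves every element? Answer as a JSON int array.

Q: 5·6 = 30 | 6·3+6·2 = 30
M: 5·6 = 30 | 6·2+6·3 = 30
gcd(5,6,6) = 1

Coefficients: [5, 6, 6]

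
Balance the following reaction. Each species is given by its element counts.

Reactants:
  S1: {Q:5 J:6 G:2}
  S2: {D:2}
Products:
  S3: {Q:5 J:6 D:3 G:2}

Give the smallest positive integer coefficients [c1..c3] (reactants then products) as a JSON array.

Coefficients: [2, 3, 2]

Q: 2·5+3·0 = 10 | 2·5 = 10
J: 2·6+3·0 = 12 | 2·6 = 12
D: 2·0+3·2 = 6 | 2·3 = 6
G: 2·2+3·0 = 4 | 2·2 = 4
gcd(2,3,2) = 1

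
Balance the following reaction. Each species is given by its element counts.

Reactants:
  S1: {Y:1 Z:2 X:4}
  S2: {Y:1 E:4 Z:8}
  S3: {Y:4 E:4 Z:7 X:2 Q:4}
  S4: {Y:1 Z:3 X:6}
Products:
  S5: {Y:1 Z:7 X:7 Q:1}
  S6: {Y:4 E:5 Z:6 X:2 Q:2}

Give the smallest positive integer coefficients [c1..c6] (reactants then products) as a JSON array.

Y: 3·1+2·1+3·4+3·1 = 20 | 4·1+4·4 = 20
E: 3·0+2·4+3·4+3·0 = 20 | 4·0+4·5 = 20
Z: 3·2+2·8+3·7+3·3 = 52 | 4·7+4·6 = 52
X: 3·4+2·0+3·2+3·6 = 36 | 4·7+4·2 = 36
Q: 3·0+2·0+3·4+3·0 = 12 | 4·1+4·2 = 12
gcd(3,2,3,3,4,4) = 1

Coefficients: [3, 2, 3, 3, 4, 4]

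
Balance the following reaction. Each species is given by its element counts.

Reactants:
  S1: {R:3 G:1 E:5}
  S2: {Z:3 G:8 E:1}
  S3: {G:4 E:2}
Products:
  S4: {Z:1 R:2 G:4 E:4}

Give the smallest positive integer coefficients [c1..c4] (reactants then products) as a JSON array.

Z: 4·0+2·3+1·0 = 6 | 6·1 = 6
R: 4·3+2·0+1·0 = 12 | 6·2 = 12
G: 4·1+2·8+1·4 = 24 | 6·4 = 24
E: 4·5+2·1+1·2 = 24 | 6·4 = 24
gcd(4,2,1,6) = 1

Coefficients: [4, 2, 1, 6]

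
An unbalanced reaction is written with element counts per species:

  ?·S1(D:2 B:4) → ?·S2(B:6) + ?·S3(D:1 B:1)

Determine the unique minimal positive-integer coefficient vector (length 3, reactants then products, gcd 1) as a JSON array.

D: 3·2 = 6 | 1·0+6·1 = 6
B: 3·4 = 12 | 1·6+6·1 = 12
gcd(3,1,6) = 1

Coefficients: [3, 1, 6]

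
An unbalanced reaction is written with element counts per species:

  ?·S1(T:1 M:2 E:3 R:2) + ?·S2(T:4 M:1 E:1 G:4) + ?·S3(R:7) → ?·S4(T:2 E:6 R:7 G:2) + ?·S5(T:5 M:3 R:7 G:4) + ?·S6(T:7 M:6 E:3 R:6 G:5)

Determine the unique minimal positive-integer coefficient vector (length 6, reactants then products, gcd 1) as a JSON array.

T: 6·1+6·4+5·0 = 30 | 3·2+2·5+2·7 = 30
M: 6·2+6·1+5·0 = 18 | 3·0+2·3+2·6 = 18
E: 6·3+6·1+5·0 = 24 | 3·6+2·0+2·3 = 24
R: 6·2+6·0+5·7 = 47 | 3·7+2·7+2·6 = 47
G: 6·0+6·4+5·0 = 24 | 3·2+2·4+2·5 = 24
gcd(6,6,5,3,2,2) = 1

Coefficients: [6, 6, 5, 3, 2, 2]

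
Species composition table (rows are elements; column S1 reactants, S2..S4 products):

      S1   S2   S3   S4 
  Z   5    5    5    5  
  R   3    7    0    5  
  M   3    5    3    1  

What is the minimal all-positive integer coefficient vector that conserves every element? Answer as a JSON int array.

Z: 4·5 = 20 | 1·5+2·5+1·5 = 20
R: 4·3 = 12 | 1·7+2·0+1·5 = 12
M: 4·3 = 12 | 1·5+2·3+1·1 = 12
gcd(4,1,2,1) = 1

Coefficients: [4, 1, 2, 1]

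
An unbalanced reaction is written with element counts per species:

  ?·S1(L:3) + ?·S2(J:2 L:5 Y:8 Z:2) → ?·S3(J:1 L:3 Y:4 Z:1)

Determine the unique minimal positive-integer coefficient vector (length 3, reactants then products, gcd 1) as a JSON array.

J: 1·0+3·2 = 6 | 6·1 = 6
L: 1·3+3·5 = 18 | 6·3 = 18
Y: 1·0+3·8 = 24 | 6·4 = 24
Z: 1·0+3·2 = 6 | 6·1 = 6
gcd(1,3,6) = 1

Coefficients: [1, 3, 6]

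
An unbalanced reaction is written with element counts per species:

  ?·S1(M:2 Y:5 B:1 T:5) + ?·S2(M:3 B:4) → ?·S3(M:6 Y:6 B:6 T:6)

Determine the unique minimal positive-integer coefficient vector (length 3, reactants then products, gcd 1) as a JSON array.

Coefficients: [6, 6, 5]

M: 6·2+6·3 = 30 | 5·6 = 30
Y: 6·5+6·0 = 30 | 5·6 = 30
B: 6·1+6·4 = 30 | 5·6 = 30
T: 6·5+6·0 = 30 | 5·6 = 30
gcd(6,6,5) = 1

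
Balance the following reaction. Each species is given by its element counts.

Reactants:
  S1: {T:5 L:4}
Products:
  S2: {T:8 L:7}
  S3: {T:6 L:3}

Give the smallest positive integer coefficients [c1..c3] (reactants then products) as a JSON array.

T: 6·5 = 30 | 3·8+1·6 = 30
L: 6·4 = 24 | 3·7+1·3 = 24
gcd(6,3,1) = 1

Coefficients: [6, 3, 1]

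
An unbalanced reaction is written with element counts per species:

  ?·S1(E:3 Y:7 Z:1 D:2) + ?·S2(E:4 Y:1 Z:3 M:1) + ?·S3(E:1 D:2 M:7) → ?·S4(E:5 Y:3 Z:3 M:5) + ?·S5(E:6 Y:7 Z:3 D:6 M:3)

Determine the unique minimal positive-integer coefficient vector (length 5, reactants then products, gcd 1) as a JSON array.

E: 3·3+5·4+3·1 = 32 | 4·5+2·6 = 32
Y: 3·7+5·1+3·0 = 26 | 4·3+2·7 = 26
Z: 3·1+5·3+3·0 = 18 | 4·3+2·3 = 18
D: 3·2+5·0+3·2 = 12 | 4·0+2·6 = 12
M: 3·0+5·1+3·7 = 26 | 4·5+2·3 = 26
gcd(3,5,3,4,2) = 1

Coefficients: [3, 5, 3, 4, 2]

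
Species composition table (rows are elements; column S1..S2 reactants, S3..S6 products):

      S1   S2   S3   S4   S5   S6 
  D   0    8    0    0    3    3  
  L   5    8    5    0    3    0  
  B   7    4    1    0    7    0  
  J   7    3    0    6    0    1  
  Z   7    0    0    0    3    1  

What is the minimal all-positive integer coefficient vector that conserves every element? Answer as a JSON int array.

Coefficients: [2, 3, 5, 3, 3, 5]

D: 2·0+3·8 = 24 | 5·0+3·0+3·3+5·3 = 24
L: 2·5+3·8 = 34 | 5·5+3·0+3·3+5·0 = 34
B: 2·7+3·4 = 26 | 5·1+3·0+3·7+5·0 = 26
J: 2·7+3·3 = 23 | 5·0+3·6+3·0+5·1 = 23
Z: 2·7+3·0 = 14 | 5·0+3·0+3·3+5·1 = 14
gcd(2,3,5,3,3,5) = 1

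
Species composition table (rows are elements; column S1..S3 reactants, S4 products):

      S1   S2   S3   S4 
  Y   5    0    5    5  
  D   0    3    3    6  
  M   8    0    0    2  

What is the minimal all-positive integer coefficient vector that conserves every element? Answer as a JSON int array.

Coefficients: [1, 5, 3, 4]

Y: 1·5+5·0+3·5 = 20 | 4·5 = 20
D: 1·0+5·3+3·3 = 24 | 4·6 = 24
M: 1·8+5·0+3·0 = 8 | 4·2 = 8
gcd(1,5,3,4) = 1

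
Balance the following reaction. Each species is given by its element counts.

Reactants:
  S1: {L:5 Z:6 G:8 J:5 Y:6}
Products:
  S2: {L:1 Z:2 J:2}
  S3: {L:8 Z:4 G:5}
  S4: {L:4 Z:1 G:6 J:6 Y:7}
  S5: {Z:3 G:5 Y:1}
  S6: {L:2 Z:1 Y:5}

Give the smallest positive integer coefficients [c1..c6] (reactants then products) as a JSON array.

L: 6·5 = 30 | 6·1+1·8+3·4+5·0+2·2 = 30
Z: 6·6 = 36 | 6·2+1·4+3·1+5·3+2·1 = 36
G: 6·8 = 48 | 6·0+1·5+3·6+5·5+2·0 = 48
J: 6·5 = 30 | 6·2+1·0+3·6+5·0+2·0 = 30
Y: 6·6 = 36 | 6·0+1·0+3·7+5·1+2·5 = 36
gcd(6,6,1,3,5,2) = 1

Coefficients: [6, 6, 1, 3, 5, 2]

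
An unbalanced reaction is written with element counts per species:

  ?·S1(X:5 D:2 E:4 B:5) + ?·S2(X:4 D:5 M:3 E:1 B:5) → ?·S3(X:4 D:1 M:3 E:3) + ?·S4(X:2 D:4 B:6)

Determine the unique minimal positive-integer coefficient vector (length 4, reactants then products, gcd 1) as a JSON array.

X: 2·5+4·4 = 26 | 4·4+5·2 = 26
D: 2·2+4·5 = 24 | 4·1+5·4 = 24
M: 2·0+4·3 = 12 | 4·3+5·0 = 12
E: 2·4+4·1 = 12 | 4·3+5·0 = 12
B: 2·5+4·5 = 30 | 4·0+5·6 = 30
gcd(2,4,4,5) = 1

Coefficients: [2, 4, 4, 5]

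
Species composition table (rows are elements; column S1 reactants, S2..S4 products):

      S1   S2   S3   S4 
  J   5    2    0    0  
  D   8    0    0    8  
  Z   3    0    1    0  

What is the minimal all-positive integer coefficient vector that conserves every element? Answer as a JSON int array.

Coefficients: [2, 5, 6, 2]

J: 2·5 = 10 | 5·2+6·0+2·0 = 10
D: 2·8 = 16 | 5·0+6·0+2·8 = 16
Z: 2·3 = 6 | 5·0+6·1+2·0 = 6
gcd(2,5,6,2) = 1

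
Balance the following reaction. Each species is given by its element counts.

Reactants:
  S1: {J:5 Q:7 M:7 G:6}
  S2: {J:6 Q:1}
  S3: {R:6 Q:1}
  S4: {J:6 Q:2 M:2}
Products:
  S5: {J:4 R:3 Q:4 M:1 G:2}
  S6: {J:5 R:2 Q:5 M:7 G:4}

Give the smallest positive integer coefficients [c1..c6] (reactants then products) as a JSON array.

Coefficients: [6, 1, 5, 3, 6, 6]

J: 6·5+1·6+5·0+3·6 = 54 | 6·4+6·5 = 54
R: 6·0+1·0+5·6+3·0 = 30 | 6·3+6·2 = 30
Q: 6·7+1·1+5·1+3·2 = 54 | 6·4+6·5 = 54
M: 6·7+1·0+5·0+3·2 = 48 | 6·1+6·7 = 48
G: 6·6+1·0+5·0+3·0 = 36 | 6·2+6·4 = 36
gcd(6,1,5,3,6,6) = 1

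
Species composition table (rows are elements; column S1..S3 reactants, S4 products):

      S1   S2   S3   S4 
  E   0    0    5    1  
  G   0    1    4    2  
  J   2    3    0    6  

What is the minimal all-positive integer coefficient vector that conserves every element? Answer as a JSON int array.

E: 6·0+6·0+1·5 = 5 | 5·1 = 5
G: 6·0+6·1+1·4 = 10 | 5·2 = 10
J: 6·2+6·3+1·0 = 30 | 5·6 = 30
gcd(6,6,1,5) = 1

Coefficients: [6, 6, 1, 5]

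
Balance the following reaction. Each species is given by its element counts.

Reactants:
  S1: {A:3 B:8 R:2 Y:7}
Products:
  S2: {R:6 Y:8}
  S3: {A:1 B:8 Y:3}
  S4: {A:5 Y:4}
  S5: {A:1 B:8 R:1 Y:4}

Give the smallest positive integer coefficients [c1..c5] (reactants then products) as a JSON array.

Coefficients: [5, 1, 1, 2, 4]

A: 5·3 = 15 | 1·0+1·1+2·5+4·1 = 15
B: 5·8 = 40 | 1·0+1·8+2·0+4·8 = 40
R: 5·2 = 10 | 1·6+1·0+2·0+4·1 = 10
Y: 5·7 = 35 | 1·8+1·3+2·4+4·4 = 35
gcd(5,1,1,2,4) = 1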